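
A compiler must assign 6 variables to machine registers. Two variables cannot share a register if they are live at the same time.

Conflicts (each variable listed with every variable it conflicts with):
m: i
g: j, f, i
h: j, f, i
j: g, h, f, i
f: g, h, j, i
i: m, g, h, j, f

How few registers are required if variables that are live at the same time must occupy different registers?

g, j, f, i all conflict with each other, so at least 4 registers are needed.
4 registers suffice: register 1 → {i}; register 2 → {m, f}; register 3 → {j}; register 4 → {g, h}. Each listed conflict is separated.

4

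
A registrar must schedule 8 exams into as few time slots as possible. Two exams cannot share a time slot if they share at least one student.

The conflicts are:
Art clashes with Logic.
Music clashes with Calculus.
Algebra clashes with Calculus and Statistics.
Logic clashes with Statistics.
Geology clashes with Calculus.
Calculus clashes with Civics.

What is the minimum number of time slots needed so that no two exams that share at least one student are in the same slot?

2

Algebra and Calculus conflict, so at least 2 time slots are needed.
2 time slots suffice: Art=1, Music=2, Algebra=2, Logic=2, Geology=2, Calculus=1, Civics=2, Statistics=1. No two conflicting exams share a time slot.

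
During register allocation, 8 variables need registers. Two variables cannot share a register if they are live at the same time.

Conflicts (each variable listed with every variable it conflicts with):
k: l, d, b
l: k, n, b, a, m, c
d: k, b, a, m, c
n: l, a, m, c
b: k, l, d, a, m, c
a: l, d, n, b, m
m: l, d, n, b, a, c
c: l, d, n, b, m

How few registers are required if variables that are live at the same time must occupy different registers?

l, n, a, m are mutually in conflict, so at least 4 registers are needed.
4 registers suffice: k=2, l=1, d=1, n=3, b=3, a=4, m=2, c=4. Each listed conflict is separated.

4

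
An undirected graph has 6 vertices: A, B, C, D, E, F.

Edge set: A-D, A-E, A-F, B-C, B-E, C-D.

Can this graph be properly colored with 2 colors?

No

The cycle B-E-A-D-C-B has odd length 5, so it cannot be 2-colored; at least 3 colors are needed.
So 2 colors are not enough.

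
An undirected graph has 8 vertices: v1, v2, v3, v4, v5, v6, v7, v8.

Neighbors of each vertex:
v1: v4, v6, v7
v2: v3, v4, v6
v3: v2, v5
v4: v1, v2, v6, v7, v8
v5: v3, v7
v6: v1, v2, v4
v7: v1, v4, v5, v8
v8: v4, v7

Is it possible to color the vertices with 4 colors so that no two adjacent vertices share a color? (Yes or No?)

Yes

The chromatic number is 3. v2, v4, v6 are pairwise adjacent, so at least 3 colors are needed.
A valid assignment using 3 colors: v1=3, v2=3, v3=2, v4=1, v5=1, v6=2, v7=2, v8=3.
Since 4 ≥ 3, a proper 4-coloring certainly exists.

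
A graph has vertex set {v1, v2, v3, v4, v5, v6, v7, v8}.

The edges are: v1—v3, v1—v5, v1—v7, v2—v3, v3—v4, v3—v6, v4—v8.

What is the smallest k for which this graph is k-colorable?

v2 and v3 are adjacent, so at least 2 colors are needed.
2 colors suffice: color red → {v3, v5, v7, v8}; color blue → {v1, v2, v4, v6}. Every edge joins two different colors.

2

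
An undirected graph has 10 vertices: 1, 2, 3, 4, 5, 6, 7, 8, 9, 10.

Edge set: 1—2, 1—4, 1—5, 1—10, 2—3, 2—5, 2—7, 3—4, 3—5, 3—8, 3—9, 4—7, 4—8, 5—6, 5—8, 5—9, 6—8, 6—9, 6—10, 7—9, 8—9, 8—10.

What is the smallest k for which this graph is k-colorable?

3, 5, 8, 9 are mutually adjacent (a clique of size 4), so at least 4 colors are needed.
4 colors suffice: color a → {4, 5, 10}; color b → {1, 7, 8}; color c → {3, 6}; color d → {2, 9}. Every edge joins two different colors.

4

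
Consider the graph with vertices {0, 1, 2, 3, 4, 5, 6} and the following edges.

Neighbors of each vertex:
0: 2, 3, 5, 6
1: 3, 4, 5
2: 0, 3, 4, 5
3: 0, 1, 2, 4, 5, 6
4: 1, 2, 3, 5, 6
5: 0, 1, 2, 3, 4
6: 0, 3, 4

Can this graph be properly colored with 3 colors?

No

1, 3, 4, 5 form a clique, so at least 4 colors are needed.
So 3 colors are not enough.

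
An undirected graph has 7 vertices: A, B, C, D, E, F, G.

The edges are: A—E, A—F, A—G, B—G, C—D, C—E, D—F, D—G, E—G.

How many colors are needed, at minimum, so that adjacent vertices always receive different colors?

A, E, G form a triangle, so at least 3 colors are needed.
One proper 3-coloring: A=3, B=2, C=1, D=2, E=2, F=1, G=1. No two adjacent vertices share a color.

3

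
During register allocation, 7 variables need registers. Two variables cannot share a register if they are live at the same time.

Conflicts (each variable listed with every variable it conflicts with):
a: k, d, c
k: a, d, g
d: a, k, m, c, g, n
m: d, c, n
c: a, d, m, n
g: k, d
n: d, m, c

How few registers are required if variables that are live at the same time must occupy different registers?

d, m, c, n pairwise conflict, so at least 4 registers are needed.
4 registers suffice: a=3, k=2, d=1, m=3, c=2, g=3, n=4. No two conflicting variables share a register.

4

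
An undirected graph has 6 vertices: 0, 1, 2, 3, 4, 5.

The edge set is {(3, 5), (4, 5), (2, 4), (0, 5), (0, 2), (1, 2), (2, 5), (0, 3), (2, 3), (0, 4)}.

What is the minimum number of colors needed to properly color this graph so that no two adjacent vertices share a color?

4

0, 2, 3, 5 form a clique, so at least 4 colors are needed.
One proper 4-coloring: 0=green, 1=blue, 2=red, 3=yellow, 4=yellow, 5=blue. No two adjacent vertices share a color.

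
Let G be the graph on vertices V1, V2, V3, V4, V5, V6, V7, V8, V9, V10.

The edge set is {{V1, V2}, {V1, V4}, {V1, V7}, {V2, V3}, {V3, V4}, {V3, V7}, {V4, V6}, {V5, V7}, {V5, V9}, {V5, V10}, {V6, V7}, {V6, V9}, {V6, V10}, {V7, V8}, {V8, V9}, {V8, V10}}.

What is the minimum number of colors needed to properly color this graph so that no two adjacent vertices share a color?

2

V2 and V3 are adjacent, so at least 2 colors are needed.
2 colors suffice: color red → {V2, V4, V7, V9, V10}; color blue → {V1, V3, V5, V6, V8}. Every edge joins two different colors.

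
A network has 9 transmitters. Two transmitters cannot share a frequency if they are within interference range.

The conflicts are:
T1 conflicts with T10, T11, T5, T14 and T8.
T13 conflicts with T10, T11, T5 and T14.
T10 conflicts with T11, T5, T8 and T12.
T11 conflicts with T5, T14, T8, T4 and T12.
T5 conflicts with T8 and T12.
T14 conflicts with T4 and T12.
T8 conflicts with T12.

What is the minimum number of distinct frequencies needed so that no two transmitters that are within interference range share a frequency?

T10, T11, T5, T8, T12 are mutually in conflict, so at least 5 frequencies are needed.
5 frequencies suffice: frequency 1 → {T11}; frequency 2 → {T10, T14}; frequency 3 → {T5, T4}; frequency 4 → {T1, T13, T12}; frequency 5 → {T8}. Every pair that conflicts lands in different frequencies.

5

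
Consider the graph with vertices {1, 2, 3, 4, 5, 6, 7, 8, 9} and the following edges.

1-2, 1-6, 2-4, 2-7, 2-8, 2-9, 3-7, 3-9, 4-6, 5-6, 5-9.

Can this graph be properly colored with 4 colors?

Yes

The chromatic number is 3. The cycle 5-6-1-2-9-5 has odd length 5, so it cannot be 2-colored; at least 3 colors are needed.
A valid assignment using 3 colors: 1=b, 2=a, 3=a, 4=b, 5=c, 6=a, 7=b, 8=b, 9=b.
Since 4 ≥ 3, a proper 4-coloring certainly exists.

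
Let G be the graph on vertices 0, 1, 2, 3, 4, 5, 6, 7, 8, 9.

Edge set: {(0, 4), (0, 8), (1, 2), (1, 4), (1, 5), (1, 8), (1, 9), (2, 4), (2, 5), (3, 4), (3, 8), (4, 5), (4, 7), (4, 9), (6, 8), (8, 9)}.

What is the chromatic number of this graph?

1, 2, 4, 5 are mutually adjacent (a clique of size 4), so at least 4 colors are needed.
4 colors suffice: color a → {4, 8}; color b → {0, 1, 3, 6, 7}; color c → {5, 9}; color d → {2}. Every edge joins two different colors.

4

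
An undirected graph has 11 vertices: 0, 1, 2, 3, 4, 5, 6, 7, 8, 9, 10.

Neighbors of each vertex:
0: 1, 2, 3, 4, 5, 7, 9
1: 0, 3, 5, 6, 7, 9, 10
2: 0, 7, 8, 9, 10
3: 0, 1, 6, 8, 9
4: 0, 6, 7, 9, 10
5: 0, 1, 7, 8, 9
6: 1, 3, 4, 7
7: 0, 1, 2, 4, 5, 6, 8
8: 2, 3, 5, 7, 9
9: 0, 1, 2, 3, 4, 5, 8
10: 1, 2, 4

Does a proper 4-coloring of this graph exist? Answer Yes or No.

The chromatic number is 4. 0, 1, 5, 9 are pairwise adjacent (a clique of size 4), so at least 4 colors are needed.
4 colors suffice: color red → {0, 6, 8, 10}; color blue → {7, 9}; color green → {1, 2, 4}; color yellow → {3, 5}.
That is already a proper 4-coloring.

Yes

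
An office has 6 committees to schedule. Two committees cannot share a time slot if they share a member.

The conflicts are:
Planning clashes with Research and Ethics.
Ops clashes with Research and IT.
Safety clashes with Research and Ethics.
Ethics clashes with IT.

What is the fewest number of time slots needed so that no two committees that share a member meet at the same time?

The cycle Ethics-IT-Ops-Research-Planning-Ethics has odd length 5, so it cannot be 2-colored; at least 3 time slots are needed.
A valid assignment using 3 time slots: Planning=2, Ops=2, Safety=2, Research=1, Ethics=1, IT=3. No two conflicting committees share a time slot.

3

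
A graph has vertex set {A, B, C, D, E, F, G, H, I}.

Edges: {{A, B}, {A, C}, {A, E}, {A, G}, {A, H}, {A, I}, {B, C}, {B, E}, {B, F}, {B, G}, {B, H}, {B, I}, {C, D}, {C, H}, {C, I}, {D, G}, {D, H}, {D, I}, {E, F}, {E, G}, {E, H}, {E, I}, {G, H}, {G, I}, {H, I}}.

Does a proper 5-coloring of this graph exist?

A, B, E, G, H, I are pairwise adjacent (a clique of size 6), so at least 6 colors are needed.
So 5 colors are not enough.

No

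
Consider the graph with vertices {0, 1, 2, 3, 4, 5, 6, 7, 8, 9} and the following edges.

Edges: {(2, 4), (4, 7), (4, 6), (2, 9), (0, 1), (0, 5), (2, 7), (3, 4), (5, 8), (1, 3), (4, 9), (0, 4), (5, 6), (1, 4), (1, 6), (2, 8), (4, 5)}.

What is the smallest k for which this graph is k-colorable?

3

2, 4, 9 are mutually adjacent, so at least 3 colors are needed.
3 colors suffice: 0=green, 1=blue, 2=blue, 3=green, 4=red, 5=blue, 6=green, 7=green, 8=red, 9=green. Each edge has distinct colors on its endpoints.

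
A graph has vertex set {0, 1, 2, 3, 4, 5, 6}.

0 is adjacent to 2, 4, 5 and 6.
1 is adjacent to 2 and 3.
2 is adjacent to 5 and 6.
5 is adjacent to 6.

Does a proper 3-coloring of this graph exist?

0, 2, 5, 6 form a clique, so at least 4 colors are needed.
So 3 colors are not enough.

No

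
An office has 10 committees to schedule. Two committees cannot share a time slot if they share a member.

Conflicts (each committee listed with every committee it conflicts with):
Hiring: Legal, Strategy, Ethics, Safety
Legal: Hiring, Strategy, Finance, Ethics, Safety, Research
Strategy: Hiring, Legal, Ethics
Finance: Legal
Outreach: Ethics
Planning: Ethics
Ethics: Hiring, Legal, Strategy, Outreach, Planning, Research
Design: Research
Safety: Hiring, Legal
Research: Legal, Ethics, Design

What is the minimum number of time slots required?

4

Hiring, Legal, Strategy, Ethics are mutually in conflict, so at least 4 time slots are needed.
A valid assignment using 4 time slots: Hiring=3, Legal=1, Strategy=4, Finance=2, Outreach=1, Planning=1, Ethics=2, Design=1, Safety=2, Research=3. No two conflicting committees share a time slot.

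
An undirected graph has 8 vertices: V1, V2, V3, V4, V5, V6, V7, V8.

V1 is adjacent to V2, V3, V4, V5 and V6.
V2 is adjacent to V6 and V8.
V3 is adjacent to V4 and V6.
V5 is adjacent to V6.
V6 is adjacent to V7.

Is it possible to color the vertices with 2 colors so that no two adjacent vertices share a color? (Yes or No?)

V1, V5, V6 are mutually adjacent, so at least 3 colors are needed.
So 2 colors are not enough.

No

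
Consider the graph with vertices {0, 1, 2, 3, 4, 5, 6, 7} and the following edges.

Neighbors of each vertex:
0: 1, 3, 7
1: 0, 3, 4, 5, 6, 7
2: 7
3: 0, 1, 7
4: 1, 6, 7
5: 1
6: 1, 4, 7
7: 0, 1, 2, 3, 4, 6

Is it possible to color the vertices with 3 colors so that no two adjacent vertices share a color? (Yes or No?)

1, 4, 6, 7 are mutually adjacent (a clique of size 4), so at least 4 colors are needed.
So 3 colors are not enough.

No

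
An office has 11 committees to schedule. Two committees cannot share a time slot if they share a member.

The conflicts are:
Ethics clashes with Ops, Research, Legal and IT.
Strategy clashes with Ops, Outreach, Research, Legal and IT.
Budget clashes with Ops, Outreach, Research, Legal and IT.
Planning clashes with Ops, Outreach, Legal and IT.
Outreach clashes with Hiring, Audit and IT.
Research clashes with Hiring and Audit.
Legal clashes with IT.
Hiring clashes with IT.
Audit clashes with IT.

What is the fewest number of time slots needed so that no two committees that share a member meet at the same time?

Outreach, Audit, IT all conflict with each other, so at least 3 time slots are needed.
Using 3 time slots: Ethics=3, Strategy=3, Budget=3, Planning=3, Ops=1, Outreach=2, Research=1, Legal=2, Hiring=3, Audit=3, IT=1. No two conflicting committees share a time slot.

3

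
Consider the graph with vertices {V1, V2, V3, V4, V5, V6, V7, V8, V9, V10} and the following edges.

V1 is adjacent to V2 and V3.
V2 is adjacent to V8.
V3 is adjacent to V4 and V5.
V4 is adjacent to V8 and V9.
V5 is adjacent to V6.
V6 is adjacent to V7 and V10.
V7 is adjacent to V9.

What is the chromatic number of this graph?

The cycle V1-V3-V4-V8-V2-V1 has odd length 5, so it cannot be 2-colored; at least 3 colors are needed.
3 colors suffice: color R → {V2, V4, V6}; color B → {V3, V7, V8, V10}; color G → {V1, V5, V9}. No two adjacent vertices share a color.

3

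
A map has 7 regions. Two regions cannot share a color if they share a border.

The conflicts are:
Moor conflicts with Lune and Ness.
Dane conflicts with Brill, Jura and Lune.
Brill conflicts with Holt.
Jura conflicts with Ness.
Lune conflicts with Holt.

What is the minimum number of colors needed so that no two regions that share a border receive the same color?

3

The cycle Ness-Jura-Dane-Lune-Moor-Ness has odd length 5, so it cannot be 2-colored; at least 3 colors are needed.
One proper 3-coloring: Moor=3, Dane=1, Brill=2, Jura=2, Lune=2, Ness=1, Holt=1. No two conflicting regions share a color.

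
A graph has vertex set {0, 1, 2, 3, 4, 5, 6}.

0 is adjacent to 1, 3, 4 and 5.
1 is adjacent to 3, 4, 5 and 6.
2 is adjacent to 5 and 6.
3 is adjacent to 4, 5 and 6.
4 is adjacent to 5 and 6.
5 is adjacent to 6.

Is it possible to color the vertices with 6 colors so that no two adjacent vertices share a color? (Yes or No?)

Yes

The chromatic number is 5. 1, 3, 4, 5, 6 are pairwise adjacent (a clique of size 5), so at least 5 colors are needed.
5 colors suffice: color red → {5}; color blue → {1, 2}; color green → {0, 6}; color yellow → {4}; color purple → {3}.
Since 6 ≥ 5, a proper 6-coloring certainly exists.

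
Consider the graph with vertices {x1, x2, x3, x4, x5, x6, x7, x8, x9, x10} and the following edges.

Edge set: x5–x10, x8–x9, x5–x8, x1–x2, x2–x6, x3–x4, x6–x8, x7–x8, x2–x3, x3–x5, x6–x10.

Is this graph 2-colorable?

The cycle x8-x5-x3-x2-x6-x8 has odd length 5, so it cannot be 2-colored; at least 3 colors are needed.
So 2 colors are not enough.

No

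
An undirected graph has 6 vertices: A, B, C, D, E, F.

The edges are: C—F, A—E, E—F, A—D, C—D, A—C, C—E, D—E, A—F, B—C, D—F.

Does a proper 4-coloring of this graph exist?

A, C, D, E, F are mutually adjacent (a clique of size 5), so at least 5 colors are needed.
So 4 colors are not enough.

No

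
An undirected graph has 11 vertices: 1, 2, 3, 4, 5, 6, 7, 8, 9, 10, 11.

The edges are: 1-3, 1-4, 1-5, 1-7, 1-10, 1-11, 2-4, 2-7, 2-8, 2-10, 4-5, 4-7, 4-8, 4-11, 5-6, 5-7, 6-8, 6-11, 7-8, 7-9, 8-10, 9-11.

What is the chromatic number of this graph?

4

1, 4, 5, 7 are mutually adjacent (a clique of size 4), so at least 4 colors are needed.
A valid assignment using 4 colors: 1=a, 2=d, 3=b, 4=b, 5=d, 6=b, 7=c, 8=a, 9=a, 10=b, 11=c. No two adjacent vertices share a color.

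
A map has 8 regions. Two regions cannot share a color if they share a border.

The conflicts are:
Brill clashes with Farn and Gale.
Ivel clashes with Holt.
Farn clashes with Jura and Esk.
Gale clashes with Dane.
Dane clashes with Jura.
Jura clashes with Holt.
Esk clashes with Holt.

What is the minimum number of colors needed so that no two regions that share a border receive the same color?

The cycle Dane-Gale-Brill-Farn-Jura-Dane has odd length 5, so it cannot be 2-colored; at least 3 colors are needed.
One proper 3-coloring: Brill=1, Ivel=1, Farn=2, Gale=2, Dane=3, Jura=1, Esk=1, Holt=2. No two conflicting regions share a color.

3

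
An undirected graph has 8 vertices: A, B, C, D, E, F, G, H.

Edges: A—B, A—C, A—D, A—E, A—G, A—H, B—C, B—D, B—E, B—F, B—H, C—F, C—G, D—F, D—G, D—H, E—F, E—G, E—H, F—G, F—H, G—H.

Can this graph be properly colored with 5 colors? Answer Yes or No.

The chromatic number is 4. A, E, G, H form a clique, so at least 4 colors are needed.
4 colors suffice: A=blue, B=green, C=red, D=yellow, E=yellow, F=blue, G=green, H=red.
Since 5 ≥ 4, a proper 5-coloring certainly exists.

Yes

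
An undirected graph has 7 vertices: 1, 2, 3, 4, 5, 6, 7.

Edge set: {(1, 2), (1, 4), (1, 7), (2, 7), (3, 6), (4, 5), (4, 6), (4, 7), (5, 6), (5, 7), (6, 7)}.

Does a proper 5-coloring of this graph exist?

The chromatic number is 4. 4, 5, 6, 7 are mutually adjacent (a clique of size 4), so at least 4 colors are needed.
One proper 4-coloring: 1=c, 2=b, 3=a, 4=b, 5=d, 6=c, 7=a.
Since 5 ≥ 4, a proper 5-coloring certainly exists.

Yes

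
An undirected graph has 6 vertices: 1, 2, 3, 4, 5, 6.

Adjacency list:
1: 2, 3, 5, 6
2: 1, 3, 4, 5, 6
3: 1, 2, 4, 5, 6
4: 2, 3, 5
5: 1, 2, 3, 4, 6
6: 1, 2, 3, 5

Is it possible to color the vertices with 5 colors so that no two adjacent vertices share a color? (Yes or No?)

Yes

The chromatic number is 5. 1, 2, 3, 5, 6 are pairwise adjacent (a clique of size 5), so at least 5 colors are needed.
A valid assignment using 5 colors: 1=e, 2=c, 3=a, 4=d, 5=b, 6=d.
That is already a proper 5-coloring.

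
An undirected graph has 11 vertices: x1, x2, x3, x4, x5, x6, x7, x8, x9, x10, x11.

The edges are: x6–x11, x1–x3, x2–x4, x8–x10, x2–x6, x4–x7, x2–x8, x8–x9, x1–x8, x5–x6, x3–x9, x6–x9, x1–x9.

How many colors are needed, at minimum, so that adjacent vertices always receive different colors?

3

x1, x8, x9 are mutually adjacent, so at least 3 colors are needed.
3 colors suffice: color 1 → {x3, x4, x6, x8}; color 2 → {x2, x5, x7, x9, x10, x11}; color 3 → {x1}. No two adjacent vertices share a color.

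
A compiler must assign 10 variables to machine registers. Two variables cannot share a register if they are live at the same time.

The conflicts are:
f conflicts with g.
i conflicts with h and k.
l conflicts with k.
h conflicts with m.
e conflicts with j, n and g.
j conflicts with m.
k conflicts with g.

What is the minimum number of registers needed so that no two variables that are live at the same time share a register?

3

The cycle e-j-m-h-i-k-g-e has odd length 7, so it cannot be 2-colored; at least 3 registers are needed.
3 registers suffice: f=2, i=3, l=1, h=1, e=2, j=1, n=1, k=2, m=2, g=1. No two conflicting variables share a register.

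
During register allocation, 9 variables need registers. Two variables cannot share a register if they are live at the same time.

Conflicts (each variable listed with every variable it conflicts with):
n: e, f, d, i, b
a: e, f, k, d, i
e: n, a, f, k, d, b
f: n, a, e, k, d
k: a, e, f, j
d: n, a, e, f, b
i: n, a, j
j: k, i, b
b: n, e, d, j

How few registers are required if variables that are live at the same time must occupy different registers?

4

a, e, f, k all conflict with each other, so at least 4 registers are needed.
4 registers suffice: n=3, a=3, e=1, f=2, k=4, d=4, i=1, j=3, b=2. Each listed conflict is separated.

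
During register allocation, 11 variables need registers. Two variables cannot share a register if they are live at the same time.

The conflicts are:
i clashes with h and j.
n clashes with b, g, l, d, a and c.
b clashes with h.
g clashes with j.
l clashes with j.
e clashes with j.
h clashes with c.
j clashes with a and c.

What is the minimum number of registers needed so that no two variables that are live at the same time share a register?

n and c conflict, so at least 2 registers are needed.
2 registers suffice: register 1 → {n, h, j}; register 2 → {i, b, g, l, d, e, a, c}. No two conflicting variables share a register.

2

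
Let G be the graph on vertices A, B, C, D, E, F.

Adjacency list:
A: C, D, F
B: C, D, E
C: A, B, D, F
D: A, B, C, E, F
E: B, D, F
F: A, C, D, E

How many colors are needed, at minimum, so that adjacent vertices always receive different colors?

4

A, C, D, F are pairwise adjacent (a clique of size 4), so at least 4 colors are needed.
A valid assignment using 4 colors: A=4, B=3, C=2, D=1, E=2, F=3. Every edge joins two different colors.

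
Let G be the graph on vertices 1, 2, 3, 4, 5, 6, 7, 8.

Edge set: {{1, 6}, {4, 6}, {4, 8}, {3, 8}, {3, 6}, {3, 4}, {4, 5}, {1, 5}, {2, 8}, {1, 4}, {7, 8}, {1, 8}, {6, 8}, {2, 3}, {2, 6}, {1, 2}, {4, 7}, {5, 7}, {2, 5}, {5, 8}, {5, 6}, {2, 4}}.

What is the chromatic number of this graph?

6

1, 2, 4, 5, 6, 8 are pairwise adjacent (a clique of size 6), so at least 6 colors are needed.
One proper 6-coloring: 1=f, 2=c, 3=e, 4=b, 5=e, 6=d, 7=c, 8=a. Every edge joins two different colors.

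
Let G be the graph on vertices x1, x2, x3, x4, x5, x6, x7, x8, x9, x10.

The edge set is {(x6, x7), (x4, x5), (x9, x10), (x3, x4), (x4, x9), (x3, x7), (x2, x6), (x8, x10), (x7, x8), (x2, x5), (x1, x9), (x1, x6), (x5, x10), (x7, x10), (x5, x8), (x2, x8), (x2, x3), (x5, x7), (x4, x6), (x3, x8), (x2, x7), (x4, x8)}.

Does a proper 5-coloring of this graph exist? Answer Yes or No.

The chromatic number is 4. x2, x3, x7, x8 are mutually adjacent (a clique of size 4), so at least 4 colors are needed.
A valid assignment using 4 colors: x1=2, x2=3, x3=4, x4=2, x5=4, x6=1, x7=2, x8=1, x9=1, x10=3.
Since 5 ≥ 4, a proper 5-coloring certainly exists.

Yes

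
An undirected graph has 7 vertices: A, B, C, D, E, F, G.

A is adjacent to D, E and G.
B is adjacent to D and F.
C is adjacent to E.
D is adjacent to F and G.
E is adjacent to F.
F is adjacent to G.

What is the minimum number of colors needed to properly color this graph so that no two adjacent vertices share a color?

3

B, D, F are pairwise adjacent, so at least 3 colors are needed.
3 colors suffice: A=2, B=3, C=2, D=1, E=1, F=2, G=3. No two adjacent vertices share a color.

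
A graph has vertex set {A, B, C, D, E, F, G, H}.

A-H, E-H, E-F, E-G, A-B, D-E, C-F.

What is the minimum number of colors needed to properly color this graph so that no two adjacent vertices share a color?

A and H are adjacent, so at least 2 colors are needed.
2 colors suffice: color 1 → {A, C, E}; color 2 → {B, D, F, G, H}. Each edge has distinct colors on its endpoints.

2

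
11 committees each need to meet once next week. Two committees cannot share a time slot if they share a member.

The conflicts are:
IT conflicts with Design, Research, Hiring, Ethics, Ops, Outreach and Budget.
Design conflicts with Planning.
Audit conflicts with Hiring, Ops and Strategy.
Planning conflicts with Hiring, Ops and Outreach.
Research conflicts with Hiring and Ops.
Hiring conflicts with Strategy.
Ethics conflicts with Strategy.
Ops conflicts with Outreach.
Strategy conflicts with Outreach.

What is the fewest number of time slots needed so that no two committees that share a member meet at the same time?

3

Audit, Hiring, Strategy pairwise conflict, so at least 3 time slots are needed.
3 time slots suffice: IT=1, Design=2, Audit=3, Planning=1, Research=3, Hiring=2, Ethics=2, Ops=2, Strategy=1, Outreach=3, Budget=2. No two conflicting committees share a time slot.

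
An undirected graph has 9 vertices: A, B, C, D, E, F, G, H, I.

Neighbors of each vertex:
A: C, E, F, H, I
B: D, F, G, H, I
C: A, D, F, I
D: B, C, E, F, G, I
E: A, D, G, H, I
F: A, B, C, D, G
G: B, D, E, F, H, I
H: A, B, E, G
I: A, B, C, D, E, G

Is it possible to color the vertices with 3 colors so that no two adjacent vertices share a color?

No

D, E, G, I form a clique, so at least 4 colors are needed.
So 3 colors are not enough.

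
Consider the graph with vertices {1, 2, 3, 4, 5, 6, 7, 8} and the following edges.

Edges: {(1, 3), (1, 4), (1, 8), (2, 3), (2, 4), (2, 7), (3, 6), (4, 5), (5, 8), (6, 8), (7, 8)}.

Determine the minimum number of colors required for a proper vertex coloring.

3

The cycle 5-4-2-7-8-5 has odd length 5, so it cannot be 2-colored; at least 3 colors are needed.
3 colors suffice: color red → {2, 8}; color blue → {3, 4, 7}; color green → {1, 5, 6}. No two adjacent vertices share a color.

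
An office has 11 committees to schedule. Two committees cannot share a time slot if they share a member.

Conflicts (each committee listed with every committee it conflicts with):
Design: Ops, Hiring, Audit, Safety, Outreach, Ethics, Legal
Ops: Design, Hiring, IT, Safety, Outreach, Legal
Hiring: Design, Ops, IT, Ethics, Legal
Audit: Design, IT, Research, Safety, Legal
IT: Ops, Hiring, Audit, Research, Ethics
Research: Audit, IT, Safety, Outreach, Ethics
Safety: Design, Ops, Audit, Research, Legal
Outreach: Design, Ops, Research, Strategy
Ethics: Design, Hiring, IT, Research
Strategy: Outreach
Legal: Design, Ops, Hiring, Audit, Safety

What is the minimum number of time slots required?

4

Design, Audit, Safety, Legal all conflict with each other, so at least 4 time slots are needed.
4 time slots suffice: Design=1, Ops=2, Hiring=4, Audit=2, IT=1, Research=3, Safety=4, Outreach=4, Ethics=2, Strategy=1, Legal=3. No two conflicting committees share a time slot.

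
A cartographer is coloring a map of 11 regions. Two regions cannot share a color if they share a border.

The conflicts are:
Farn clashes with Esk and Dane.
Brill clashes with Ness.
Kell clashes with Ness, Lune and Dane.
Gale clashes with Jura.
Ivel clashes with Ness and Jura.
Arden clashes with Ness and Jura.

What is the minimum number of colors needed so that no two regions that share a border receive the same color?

2

Farn and Esk conflict, so at least 2 colors are needed.
A valid assignment using 2 colors: Farn=2, Brill=2, Kell=2, Gale=2, Ivel=2, Arden=2, Ness=1, Lune=1, Jura=1, Esk=1, Dane=1. No two conflicting regions share a color.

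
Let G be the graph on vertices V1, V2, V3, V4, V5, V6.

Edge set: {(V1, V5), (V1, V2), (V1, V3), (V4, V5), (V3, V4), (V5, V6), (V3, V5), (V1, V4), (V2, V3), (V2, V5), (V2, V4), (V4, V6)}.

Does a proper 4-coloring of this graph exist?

V1, V2, V3, V4, V5 form a clique, so at least 5 colors are needed.
So 4 colors are not enough.

No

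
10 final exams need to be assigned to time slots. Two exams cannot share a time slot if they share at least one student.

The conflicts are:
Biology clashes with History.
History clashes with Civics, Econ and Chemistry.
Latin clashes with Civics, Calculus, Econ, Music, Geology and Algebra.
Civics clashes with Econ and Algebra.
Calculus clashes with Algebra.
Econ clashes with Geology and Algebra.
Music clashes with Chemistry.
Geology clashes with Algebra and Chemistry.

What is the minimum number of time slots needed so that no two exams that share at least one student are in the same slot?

4

Latin, Econ, Geology, Algebra are mutually in conflict, so at least 4 time slots are needed.
A valid assignment using 4 time slots: Biology=2, History=1, Latin=1, Civics=4, Calculus=3, Econ=3, Music=3, Geology=4, Algebra=2, Chemistry=2. No two conflicting exams share a time slot.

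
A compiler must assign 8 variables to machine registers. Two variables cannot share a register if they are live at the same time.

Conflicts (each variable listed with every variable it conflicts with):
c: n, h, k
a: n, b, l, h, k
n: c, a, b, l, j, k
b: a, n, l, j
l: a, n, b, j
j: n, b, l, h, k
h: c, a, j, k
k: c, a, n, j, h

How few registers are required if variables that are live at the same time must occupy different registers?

n, b, l, j are mutually in conflict, so at least 4 registers are needed.
Using 4 registers: c=2, a=2, n=1, b=4, l=3, j=2, h=1, k=3. No two conflicting variables share a register.

4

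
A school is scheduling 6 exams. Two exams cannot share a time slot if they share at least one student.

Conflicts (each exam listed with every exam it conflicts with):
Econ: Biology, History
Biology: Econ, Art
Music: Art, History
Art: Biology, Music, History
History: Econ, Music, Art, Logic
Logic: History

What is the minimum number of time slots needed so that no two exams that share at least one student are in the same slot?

3

Music, Art, History all conflict with each other, so at least 3 time slots are needed.
3 time slots suffice: time slot 1 → {Biology, History}; time slot 2 → {Econ, Art, Logic}; time slot 3 → {Music}. Each listed conflict is separated.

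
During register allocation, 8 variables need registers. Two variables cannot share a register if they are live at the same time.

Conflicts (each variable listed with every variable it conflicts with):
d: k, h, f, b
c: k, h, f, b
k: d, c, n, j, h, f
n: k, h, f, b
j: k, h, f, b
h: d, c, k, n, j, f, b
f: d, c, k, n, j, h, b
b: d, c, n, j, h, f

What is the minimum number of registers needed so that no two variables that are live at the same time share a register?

4

j, h, f, b all conflict with each other, so at least 4 registers are needed.
4 registers suffice: register 1 → {f}; register 2 → {h}; register 3 → {k, b}; register 4 → {d, c, n, j}. Each listed conflict is separated.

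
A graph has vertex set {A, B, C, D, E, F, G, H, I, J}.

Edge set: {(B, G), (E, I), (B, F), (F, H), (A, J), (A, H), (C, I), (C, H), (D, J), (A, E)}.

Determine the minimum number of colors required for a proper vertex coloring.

The cycle I-C-H-A-E-I has odd length 5, so it cannot be 2-colored; at least 3 colors are needed.
One proper 3-coloring: A=2, B=1, C=2, D=2, E=1, F=2, G=2, H=1, I=3, J=1. No two adjacent vertices share a color.

3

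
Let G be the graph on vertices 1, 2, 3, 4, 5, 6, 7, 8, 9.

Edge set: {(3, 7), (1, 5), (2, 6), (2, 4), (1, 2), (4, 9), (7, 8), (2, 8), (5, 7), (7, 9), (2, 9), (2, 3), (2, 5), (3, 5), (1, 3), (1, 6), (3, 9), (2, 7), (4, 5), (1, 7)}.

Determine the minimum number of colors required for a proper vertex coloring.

1, 2, 3, 5, 7 are pairwise adjacent (a clique of size 5), so at least 5 colors are needed.
A valid assignment using 5 colors: 1=c, 2=a, 3=d, 4=b, 5=e, 6=b, 7=b, 8=c, 9=c. Each edge has distinct colors on its endpoints.

5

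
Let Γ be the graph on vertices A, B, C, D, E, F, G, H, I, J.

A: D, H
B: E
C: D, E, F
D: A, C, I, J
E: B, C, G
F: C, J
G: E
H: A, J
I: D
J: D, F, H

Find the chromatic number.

H and J are adjacent, so at least 2 colors are needed.
A valid assignment using 2 colors: A=blue, B=blue, C=blue, D=red, E=red, F=red, G=blue, H=red, I=blue, J=blue. Each edge has distinct colors on its endpoints.

2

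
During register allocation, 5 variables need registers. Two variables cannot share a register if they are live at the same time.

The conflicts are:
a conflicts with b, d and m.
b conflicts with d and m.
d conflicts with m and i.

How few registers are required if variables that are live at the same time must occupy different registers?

a, b, d, m all conflict with each other, so at least 4 registers are needed.
4 registers suffice: a=3, b=2, d=1, m=4, i=2. Each listed conflict is separated.

4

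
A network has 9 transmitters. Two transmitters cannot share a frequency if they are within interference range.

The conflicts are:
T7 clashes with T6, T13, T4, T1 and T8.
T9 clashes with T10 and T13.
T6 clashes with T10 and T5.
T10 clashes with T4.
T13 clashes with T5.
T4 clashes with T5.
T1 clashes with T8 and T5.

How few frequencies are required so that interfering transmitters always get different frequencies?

3

T7, T1, T8 pairwise conflict, so at least 3 frequencies are needed.
3 frequencies suffice: frequency 1 → {T7, T10, T5}; frequency 2 → {T6, T13, T4, T1}; frequency 3 → {T9, T8}. No two conflicting transmitters share a frequency.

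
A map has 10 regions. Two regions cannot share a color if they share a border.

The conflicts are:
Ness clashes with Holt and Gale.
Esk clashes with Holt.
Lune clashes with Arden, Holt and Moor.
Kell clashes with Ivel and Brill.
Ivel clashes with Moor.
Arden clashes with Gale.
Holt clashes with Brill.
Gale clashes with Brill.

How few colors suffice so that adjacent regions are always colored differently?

The cycle Arden-Gale-Brill-Holt-Lune-Arden has odd length 5, so it cannot be 2-colored; at least 3 colors are needed.
3 colors suffice: color 1 → {Kell, Holt, Gale, Moor}; color 2 → {Ness, Esk, Lune, Ivel, Brill}; color 3 → {Arden}. No two conflicting regions share a color.

3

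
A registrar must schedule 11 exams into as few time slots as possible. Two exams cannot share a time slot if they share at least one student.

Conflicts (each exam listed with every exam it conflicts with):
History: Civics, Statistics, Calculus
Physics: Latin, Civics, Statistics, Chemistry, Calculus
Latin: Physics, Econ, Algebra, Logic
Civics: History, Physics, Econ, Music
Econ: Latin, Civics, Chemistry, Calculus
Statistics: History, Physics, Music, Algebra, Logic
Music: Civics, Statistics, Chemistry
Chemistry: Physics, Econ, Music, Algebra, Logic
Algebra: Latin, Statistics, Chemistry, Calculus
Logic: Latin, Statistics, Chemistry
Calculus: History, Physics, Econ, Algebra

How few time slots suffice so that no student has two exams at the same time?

2

Physics and Latin conflict, so at least 2 time slots are needed.
2 time slots suffice: time slot 1 → {History, Physics, Econ, Music, Algebra, Logic}; time slot 2 → {Latin, Civics, Statistics, Chemistry, Calculus}. No two conflicting exams share a time slot.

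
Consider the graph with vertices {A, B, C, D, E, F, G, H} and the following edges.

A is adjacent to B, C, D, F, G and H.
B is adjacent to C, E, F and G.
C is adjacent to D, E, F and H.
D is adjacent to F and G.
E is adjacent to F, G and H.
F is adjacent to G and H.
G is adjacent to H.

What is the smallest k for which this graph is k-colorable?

E, F, G, H are mutually adjacent (a clique of size 4), so at least 4 colors are needed.
4 colors suffice: A=3, B=4, C=2, D=4, E=3, F=1, G=2, H=4. No two adjacent vertices share a color.

4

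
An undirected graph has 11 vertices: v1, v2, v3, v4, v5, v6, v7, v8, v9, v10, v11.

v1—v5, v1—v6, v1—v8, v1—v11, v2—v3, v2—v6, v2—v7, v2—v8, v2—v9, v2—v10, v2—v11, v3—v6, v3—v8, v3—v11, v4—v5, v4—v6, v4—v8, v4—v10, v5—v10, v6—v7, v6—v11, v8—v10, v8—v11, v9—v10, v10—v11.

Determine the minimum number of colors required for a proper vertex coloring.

v2, v3, v6, v11 form a clique, so at least 4 colors are needed.
One proper 4-coloring: v1=red, v2=red, v3=green, v4=red, v5=blue, v6=yellow, v7=blue, v8=yellow, v9=blue, v10=green, v11=blue. Every edge joins two different colors.

4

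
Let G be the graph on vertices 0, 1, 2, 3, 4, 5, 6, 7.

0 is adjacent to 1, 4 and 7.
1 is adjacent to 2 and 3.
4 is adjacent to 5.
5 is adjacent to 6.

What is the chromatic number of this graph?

5 and 6 are adjacent, so at least 2 colors are needed.
2 colors suffice: color red → {1, 4, 6, 7}; color blue → {0, 2, 3, 5}. Every edge joins two different colors.

2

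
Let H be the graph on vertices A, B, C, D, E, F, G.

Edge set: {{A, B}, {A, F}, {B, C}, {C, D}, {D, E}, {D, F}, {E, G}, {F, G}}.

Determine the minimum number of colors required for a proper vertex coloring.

The cycle A-B-C-D-F-A has odd length 5, so it cannot be 2-colored; at least 3 colors are needed.
One proper 3-coloring: A=3, B=1, C=2, D=1, E=2, F=2, G=1. Every edge joins two different colors.

3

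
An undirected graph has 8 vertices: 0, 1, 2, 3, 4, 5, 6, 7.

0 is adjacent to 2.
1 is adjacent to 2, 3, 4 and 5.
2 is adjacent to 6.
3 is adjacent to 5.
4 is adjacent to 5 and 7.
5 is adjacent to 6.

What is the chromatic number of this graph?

1, 3, 5 form a triangle, so at least 3 colors are needed.
One proper 3-coloring: 0=a, 1=a, 2=b, 3=c, 4=c, 5=b, 6=a, 7=a. Every edge joins two different colors.

3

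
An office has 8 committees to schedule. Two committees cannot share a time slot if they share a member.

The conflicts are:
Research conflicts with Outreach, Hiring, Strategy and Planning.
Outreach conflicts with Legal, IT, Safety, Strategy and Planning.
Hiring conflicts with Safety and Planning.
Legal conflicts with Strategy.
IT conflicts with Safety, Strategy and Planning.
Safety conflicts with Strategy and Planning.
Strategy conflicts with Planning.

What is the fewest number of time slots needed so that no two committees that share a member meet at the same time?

Outreach, IT, Safety, Strategy, Planning all conflict with each other, so at least 5 time slots are needed.
5 time slots suffice: time slot 1 → {Hiring, Strategy}; time slot 2 → {Outreach}; time slot 3 → {Legal, Planning}; time slot 4 → {Research, Safety}; time slot 5 → {IT}. Each listed conflict is separated.

5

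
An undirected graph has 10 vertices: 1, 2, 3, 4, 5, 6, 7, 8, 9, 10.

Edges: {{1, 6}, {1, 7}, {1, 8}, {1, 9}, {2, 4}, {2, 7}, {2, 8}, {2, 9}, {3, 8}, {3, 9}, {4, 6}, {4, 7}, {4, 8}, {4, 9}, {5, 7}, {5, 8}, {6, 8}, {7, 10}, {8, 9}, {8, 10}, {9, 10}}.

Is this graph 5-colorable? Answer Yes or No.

The chromatic number is 4. 2, 4, 8, 9 form a clique, so at least 4 colors are needed.
4 colors suffice: 1=green, 2=yellow, 3=green, 4=green, 5=blue, 6=blue, 7=red, 8=red, 9=blue, 10=green.
Since 5 ≥ 4, a proper 5-coloring certainly exists.

Yes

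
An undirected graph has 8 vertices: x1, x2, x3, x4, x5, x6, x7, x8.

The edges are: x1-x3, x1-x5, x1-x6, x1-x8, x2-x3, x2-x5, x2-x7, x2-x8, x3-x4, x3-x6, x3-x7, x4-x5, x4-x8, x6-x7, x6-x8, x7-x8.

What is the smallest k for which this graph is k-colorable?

x6, x7, x8 are mutually adjacent, so at least 3 colors are needed.
A valid assignment using 3 colors: x1=2, x2=3, x3=1, x4=2, x5=1, x6=3, x7=2, x8=1. Each edge has distinct colors on its endpoints.

3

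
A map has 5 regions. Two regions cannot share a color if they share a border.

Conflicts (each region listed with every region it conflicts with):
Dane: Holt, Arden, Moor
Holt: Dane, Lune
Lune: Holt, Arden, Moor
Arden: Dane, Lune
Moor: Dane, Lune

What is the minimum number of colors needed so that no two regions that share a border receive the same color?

2

Lune and Arden conflict, so at least 2 colors are needed.
A valid assignment using 2 colors: Dane=1, Holt=2, Lune=1, Arden=2, Moor=2. No two conflicting regions share a color.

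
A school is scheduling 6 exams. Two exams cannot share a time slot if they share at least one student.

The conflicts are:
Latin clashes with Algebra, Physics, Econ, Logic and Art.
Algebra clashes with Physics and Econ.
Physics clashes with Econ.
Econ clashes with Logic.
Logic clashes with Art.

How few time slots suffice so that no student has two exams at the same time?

4

Latin, Algebra, Physics, Econ all conflict with each other, so at least 4 time slots are needed.
4 time slots suffice: Latin=1, Algebra=3, Physics=4, Econ=2, Logic=3, Art=2. No two conflicting exams share a time slot.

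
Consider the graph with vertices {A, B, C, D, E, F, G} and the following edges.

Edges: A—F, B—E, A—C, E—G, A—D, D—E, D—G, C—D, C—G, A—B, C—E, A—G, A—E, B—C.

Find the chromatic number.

A, C, D, E, G form a clique, so at least 5 colors are needed.
5 colors suffice: color red → {A}; color blue → {C, F}; color green → {E}; color yellow → {B, G}; color purple → {D}. No two adjacent vertices share a color.

5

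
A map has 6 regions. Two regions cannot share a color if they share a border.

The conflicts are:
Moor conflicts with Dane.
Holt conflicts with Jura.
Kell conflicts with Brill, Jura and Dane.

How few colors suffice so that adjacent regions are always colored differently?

2

Holt and Jura conflict, so at least 2 colors are needed.
2 colors suffice: color 1 → {Moor, Holt, Kell}; color 2 → {Brill, Jura, Dane}. Every pair that conflicts lands in different colors.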